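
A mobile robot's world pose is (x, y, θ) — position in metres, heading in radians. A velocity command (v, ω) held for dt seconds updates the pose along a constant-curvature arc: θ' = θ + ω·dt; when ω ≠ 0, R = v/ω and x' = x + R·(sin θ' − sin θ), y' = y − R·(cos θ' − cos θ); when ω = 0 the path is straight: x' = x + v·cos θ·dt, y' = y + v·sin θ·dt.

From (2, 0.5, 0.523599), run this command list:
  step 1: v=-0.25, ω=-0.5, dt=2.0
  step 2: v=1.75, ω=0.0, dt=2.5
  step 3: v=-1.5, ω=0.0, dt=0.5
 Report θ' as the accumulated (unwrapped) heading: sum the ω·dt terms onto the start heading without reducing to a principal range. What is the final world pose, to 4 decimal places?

(4.7421, -1.1737, -0.4764)

step 1: θ'=-0.4764 (R=0.5000) → pose (1.5207, 0.4887, -0.4764)
step 2: θ'=-0.4764 (straight) → pose (5.4086, -1.5176, -0.4764)
step 3: θ'=-0.4764 (straight) → pose (4.7421, -1.1737, -0.4764)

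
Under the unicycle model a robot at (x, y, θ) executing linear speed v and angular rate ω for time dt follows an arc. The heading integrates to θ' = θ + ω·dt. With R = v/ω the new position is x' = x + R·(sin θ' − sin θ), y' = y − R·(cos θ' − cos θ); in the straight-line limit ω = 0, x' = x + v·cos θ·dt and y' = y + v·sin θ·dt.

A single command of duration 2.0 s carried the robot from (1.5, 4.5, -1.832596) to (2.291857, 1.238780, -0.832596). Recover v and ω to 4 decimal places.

v = 1.7500, ω = 0.5000

Δθ = -0.832596 − -1.832596 = 1.000000
ω = Δθ/dt = 1.000000/2.0 = 0.5000
R = −Δy/(cos θ' − cos θ) = 3.5000
v = R·ω = 3.5000·0.5000 = 1.7500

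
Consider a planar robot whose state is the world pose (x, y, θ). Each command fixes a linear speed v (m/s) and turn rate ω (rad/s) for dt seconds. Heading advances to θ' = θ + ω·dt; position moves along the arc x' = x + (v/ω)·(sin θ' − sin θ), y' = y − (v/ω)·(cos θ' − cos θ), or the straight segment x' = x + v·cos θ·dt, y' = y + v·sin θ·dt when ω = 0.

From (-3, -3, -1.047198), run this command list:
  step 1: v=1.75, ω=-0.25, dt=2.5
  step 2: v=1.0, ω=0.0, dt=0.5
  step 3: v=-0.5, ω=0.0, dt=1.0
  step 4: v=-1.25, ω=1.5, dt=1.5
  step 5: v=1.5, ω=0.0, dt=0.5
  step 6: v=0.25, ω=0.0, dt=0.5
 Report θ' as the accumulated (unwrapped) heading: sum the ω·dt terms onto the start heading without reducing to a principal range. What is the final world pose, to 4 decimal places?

(-2.6494, -5.9483, 0.5778)

step 1: θ'=-1.6722 (R=-7.0000) → pose (-2.0981, -7.2086, -1.6722)
step 2: θ'=-1.6722 (straight) → pose (-2.1488, -7.7060, -1.6722)
step 3: θ'=-1.6722 (straight) → pose (-2.0981, -7.2086, -1.6722)
step 4: θ'=0.5778 (R=-0.8333) → pose (-3.3823, -6.4262, 0.5778)
step 5: θ'=0.5778 (straight) → pose (-2.7541, -6.0165, 0.5778)
step 6: θ'=0.5778 (straight) → pose (-2.6494, -5.9483, 0.5778)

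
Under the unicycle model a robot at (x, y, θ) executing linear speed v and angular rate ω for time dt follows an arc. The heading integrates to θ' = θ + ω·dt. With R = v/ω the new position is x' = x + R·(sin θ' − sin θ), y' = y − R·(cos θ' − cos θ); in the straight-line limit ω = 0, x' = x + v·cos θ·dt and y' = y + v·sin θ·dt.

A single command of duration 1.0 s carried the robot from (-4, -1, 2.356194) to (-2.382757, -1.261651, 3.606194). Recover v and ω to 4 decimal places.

Δθ = 3.606194 − 2.356194 = 1.250000
ω = Δθ/dt = 1.250000/1.0 = 1.2500
R = Δx/(sin θ' − sin θ) = -1.4000
v = R·ω = -1.4000·1.2500 = -1.7500

v = -1.7500, ω = 1.2500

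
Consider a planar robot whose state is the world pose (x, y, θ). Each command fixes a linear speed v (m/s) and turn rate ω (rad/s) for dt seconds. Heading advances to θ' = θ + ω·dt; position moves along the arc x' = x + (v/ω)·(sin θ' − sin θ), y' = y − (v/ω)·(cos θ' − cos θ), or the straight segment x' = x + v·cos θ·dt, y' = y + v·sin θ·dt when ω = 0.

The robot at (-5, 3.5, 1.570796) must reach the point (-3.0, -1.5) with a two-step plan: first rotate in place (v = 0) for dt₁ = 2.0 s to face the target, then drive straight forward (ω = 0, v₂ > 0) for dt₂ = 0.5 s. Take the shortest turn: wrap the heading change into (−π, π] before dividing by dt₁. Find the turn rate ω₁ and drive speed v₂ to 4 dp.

heading to target = atan2(-1.5−3.5, -3−-5) = -1.1903
Δθ = wrap(-1.1903 − 1.5708) = -2.7611; ω₁ = Δθ/dt₁ = -1.3805
distance = √((-3−-5)² + (-1.5−3.5)²) = 5.3852; v₂ = distance/dt₂ = 10.7703

ω₁ = -1.3805, v₂ = 10.7703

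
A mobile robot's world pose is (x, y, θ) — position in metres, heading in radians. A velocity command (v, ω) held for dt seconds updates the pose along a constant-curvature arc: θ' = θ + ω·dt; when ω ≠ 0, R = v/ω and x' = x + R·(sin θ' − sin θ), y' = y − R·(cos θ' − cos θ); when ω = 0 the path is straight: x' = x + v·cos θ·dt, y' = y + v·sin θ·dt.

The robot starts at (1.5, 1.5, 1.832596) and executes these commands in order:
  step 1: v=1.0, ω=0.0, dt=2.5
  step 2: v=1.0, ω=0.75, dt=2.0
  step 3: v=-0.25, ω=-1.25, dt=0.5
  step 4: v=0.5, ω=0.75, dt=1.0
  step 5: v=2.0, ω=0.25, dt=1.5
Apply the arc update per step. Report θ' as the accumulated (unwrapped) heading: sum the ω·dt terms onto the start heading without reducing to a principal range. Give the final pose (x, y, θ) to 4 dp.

(-3.6658, 3.4537, 3.8326)

step 1: θ'=1.8326 (straight) → pose (0.8530, 3.9148, 1.8326)
step 2: θ'=3.3326 (R=1.3333) → pose (-0.6881, 4.8788, 3.3326)
step 3: θ'=2.7076 (R=0.2000) → pose (-0.5660, 4.8639, 2.7076)
step 4: θ'=3.4576 (R=0.6667) → pose (-1.0535, 4.8927, 3.4576)
step 5: θ'=3.8326 (R=8.0000) → pose (-3.6658, 3.4537, 3.8326)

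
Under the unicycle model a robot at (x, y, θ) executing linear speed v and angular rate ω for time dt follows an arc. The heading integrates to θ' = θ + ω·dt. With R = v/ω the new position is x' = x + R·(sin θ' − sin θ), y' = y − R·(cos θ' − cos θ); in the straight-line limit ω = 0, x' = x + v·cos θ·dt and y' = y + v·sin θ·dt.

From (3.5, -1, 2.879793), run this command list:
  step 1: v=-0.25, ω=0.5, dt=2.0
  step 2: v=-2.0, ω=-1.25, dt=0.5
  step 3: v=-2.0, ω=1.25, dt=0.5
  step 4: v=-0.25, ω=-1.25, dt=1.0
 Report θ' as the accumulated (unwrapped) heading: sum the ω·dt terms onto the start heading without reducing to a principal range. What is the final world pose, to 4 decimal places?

(5.9904, -0.0479, 2.6298)

step 1: θ'=3.8798 (R=-0.5000) → pose (3.9659, -0.8869, 3.8798)
step 2: θ'=3.2548 (R=1.6000) → pose (4.8619, -0.4806, 3.2548)
step 3: θ'=3.8798 (R=-1.6000) → pose (5.7579, -0.0743, 3.8798)
step 4: θ'=2.6298 (R=0.2000) → pose (5.9904, -0.0479, 2.6298)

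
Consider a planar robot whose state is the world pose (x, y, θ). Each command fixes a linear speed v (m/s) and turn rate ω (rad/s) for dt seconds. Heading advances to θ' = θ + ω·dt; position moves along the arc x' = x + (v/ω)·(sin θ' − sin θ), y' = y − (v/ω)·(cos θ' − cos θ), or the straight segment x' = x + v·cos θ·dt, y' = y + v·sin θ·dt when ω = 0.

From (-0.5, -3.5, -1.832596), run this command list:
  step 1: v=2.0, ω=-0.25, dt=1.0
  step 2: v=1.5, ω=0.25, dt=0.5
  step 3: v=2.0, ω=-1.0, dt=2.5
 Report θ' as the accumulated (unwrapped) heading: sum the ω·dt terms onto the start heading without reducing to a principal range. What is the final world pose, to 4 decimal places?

step 1: θ'=-2.0826 (R=-8.0000) → pose (-1.2525, -5.3474, -2.0826)
step 2: θ'=-1.9576 (R=6.0000) → pose (-1.5780, -6.0225, -1.9576)
step 3: θ'=-4.4576 (R=-2.0000) → pose (-5.3657, -5.7722, -4.4576)

(-5.3657, -5.7722, -4.4576)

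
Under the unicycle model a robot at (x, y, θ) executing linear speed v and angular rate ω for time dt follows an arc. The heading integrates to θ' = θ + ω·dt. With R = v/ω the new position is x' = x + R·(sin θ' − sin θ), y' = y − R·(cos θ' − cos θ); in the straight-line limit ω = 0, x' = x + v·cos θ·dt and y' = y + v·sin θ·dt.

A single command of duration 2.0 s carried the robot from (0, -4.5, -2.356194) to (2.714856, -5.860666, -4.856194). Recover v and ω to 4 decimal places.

Δθ = -4.856194 − -2.356194 = -2.500000
ω = Δθ/dt = -2.500000/2.0 = -1.2500
R = Δx/(sin θ' − sin θ) = 1.6000
v = R·ω = 1.6000·-1.2500 = -2.0000

v = -2.0000, ω = -1.2500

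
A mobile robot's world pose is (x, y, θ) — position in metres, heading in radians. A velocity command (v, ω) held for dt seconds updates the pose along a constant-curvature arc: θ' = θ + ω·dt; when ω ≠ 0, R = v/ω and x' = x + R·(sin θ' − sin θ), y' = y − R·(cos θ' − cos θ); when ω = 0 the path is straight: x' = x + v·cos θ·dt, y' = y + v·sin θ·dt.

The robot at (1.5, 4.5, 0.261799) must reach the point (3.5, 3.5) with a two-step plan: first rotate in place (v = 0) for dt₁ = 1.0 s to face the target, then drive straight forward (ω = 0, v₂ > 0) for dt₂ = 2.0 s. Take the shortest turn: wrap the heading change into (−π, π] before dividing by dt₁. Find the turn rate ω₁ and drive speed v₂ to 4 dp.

ω₁ = -0.7254, v₂ = 1.1180

heading to target = atan2(3.5−4.5, 3.5−1.5) = -0.4636
Δθ = wrap(-0.4636 − 0.2618) = -0.7254; ω₁ = Δθ/dt₁ = -0.7254
distance = √((3.5−1.5)² + (3.5−4.5)²) = 2.2361; v₂ = distance/dt₂ = 1.1180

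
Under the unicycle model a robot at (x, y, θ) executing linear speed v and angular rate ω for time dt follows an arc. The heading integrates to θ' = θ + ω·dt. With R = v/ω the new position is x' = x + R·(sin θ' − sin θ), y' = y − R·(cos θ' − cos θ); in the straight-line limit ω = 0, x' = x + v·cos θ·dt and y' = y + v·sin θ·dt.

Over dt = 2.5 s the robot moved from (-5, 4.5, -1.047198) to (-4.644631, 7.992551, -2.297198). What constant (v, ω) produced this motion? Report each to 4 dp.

Δθ = -2.297198 − -1.047198 = -1.250000
ω = Δθ/dt = -1.250000/2.5 = -0.5000
R = −Δy/(cos θ' − cos θ) = 3.0000
v = R·ω = 3.0000·-0.5000 = -1.5000

v = -1.5000, ω = -0.5000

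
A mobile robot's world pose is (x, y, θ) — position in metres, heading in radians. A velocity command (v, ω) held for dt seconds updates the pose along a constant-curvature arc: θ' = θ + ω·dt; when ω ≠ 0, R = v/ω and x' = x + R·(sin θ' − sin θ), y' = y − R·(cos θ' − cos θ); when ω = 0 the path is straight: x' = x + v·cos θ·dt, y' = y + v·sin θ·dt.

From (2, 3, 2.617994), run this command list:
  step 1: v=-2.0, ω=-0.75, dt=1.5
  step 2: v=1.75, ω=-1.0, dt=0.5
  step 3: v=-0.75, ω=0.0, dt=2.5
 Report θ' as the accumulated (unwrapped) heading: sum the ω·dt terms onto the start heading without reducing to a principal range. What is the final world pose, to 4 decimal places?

(2.5800, -0.2675, 0.9930)

step 1: θ'=1.4930 (R=2.6667) → pose (3.3253, 0.4833, 1.4930)
step 2: θ'=0.9930 (R=-1.7500) → pose (3.6041, 1.3031, 0.9930)
step 3: θ'=0.9930 (straight) → pose (2.5800, -0.2675, 0.9930)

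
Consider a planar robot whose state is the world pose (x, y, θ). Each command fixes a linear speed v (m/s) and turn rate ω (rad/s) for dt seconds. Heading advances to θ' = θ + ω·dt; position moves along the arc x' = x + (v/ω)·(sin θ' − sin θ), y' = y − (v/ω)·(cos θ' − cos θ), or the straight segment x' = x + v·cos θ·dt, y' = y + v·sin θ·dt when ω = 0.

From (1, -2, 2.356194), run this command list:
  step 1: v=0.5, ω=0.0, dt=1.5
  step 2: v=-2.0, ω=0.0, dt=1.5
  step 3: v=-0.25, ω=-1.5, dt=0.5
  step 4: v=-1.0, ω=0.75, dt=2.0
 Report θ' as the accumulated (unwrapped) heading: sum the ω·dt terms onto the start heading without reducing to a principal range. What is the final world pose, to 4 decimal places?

(3.9250, -4.9883, 3.1062)

step 1: θ'=2.3562 (straight) → pose (0.4697, -1.4697, 2.3562)
step 2: θ'=2.3562 (straight) → pose (2.5910, -3.5910, 2.3562)
step 3: θ'=1.6062 (R=0.1667) → pose (2.6397, -3.7029, 1.6062)
step 4: θ'=3.1062 (R=-1.3333) → pose (3.9250, -4.9883, 3.1062)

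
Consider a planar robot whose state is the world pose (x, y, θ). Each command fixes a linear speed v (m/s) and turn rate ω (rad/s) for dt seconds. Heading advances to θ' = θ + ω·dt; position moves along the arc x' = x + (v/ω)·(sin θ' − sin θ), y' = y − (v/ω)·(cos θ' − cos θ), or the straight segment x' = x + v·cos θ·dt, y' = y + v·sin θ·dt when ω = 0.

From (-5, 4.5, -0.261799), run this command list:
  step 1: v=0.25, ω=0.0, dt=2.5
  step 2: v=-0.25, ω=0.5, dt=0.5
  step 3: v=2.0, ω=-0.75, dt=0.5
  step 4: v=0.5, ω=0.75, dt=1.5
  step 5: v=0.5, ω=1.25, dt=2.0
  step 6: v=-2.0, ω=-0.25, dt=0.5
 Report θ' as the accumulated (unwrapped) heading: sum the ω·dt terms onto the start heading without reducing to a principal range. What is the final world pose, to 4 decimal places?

(-2.1542, 5.0108, 3.1132)

step 1: θ'=-0.2618 (straight) → pose (-4.3963, 4.3382, -0.2618)
step 2: θ'=-0.0118 (R=-0.5000) → pose (-4.5198, 4.3552, -0.0118)
step 3: θ'=-0.3868 (R=-2.6667) → pose (-3.5453, 4.1584, -0.3868)
step 4: θ'=0.7382 (R=0.6667) → pose (-2.8452, 4.2827, 0.7382)
step 5: θ'=3.2382 (R=0.4000) → pose (-3.1530, 4.9767, 3.2382)
step 6: θ'=3.1132 (R=8.0000) → pose (-2.1542, 5.0108, 3.1132)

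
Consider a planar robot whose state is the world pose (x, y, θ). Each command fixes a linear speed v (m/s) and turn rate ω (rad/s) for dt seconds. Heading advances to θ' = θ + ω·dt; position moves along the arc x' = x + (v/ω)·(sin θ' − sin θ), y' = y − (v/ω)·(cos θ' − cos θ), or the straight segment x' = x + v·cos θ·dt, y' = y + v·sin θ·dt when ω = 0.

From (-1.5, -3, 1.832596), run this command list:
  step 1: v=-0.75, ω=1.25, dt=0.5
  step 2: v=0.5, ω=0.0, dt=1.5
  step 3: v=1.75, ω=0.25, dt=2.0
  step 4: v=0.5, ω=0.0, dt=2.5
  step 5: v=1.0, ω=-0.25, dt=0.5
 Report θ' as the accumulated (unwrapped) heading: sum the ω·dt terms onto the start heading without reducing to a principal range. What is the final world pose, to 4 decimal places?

(-6.7369, -1.0287, 2.8326)

step 1: θ'=2.4576 (R=-0.6000) → pose (-1.2996, -3.3097, 2.4576)
step 2: θ'=2.4576 (straight) → pose (-1.8809, -2.8358, 2.4576)
step 3: θ'=2.9576 (R=7.0000) → pose (-5.0234, -1.3794, 2.9576)
step 4: θ'=2.9576 (straight) → pose (-6.2523, -1.1507, 2.9576)
step 5: θ'=2.8326 (R=-4.0000) → pose (-6.7369, -1.0287, 2.8326)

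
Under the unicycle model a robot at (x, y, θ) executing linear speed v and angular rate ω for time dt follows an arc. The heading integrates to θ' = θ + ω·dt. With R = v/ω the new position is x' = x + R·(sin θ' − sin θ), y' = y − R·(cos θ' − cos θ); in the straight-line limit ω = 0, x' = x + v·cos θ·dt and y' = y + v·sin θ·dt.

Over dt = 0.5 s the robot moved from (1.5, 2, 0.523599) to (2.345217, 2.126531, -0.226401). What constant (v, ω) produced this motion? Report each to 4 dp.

Δθ = -0.226401 − 0.523599 = -0.750000
ω = Δθ/dt = -0.750000/0.5 = -1.5000
R = Δx/(sin θ' − sin θ) = -1.1667
v = R·ω = -1.1667·-1.5000 = 1.7500

v = 1.7500, ω = -1.5000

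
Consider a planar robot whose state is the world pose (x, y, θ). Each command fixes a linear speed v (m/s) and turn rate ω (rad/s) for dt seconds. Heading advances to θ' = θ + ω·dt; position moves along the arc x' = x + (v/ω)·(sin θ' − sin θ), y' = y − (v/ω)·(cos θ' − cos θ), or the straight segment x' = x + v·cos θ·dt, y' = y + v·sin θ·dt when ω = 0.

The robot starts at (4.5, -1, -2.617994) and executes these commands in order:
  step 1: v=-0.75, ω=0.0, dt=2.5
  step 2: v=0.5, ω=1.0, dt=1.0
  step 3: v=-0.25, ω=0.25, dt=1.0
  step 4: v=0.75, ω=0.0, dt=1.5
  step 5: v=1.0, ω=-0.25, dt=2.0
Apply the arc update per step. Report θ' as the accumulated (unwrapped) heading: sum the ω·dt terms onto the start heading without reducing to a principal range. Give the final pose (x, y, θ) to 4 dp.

step 1: θ'=-2.6180 (straight) → pose (6.1238, -0.0625, -2.6180)
step 2: θ'=-1.6180 (R=0.5000) → pose (5.8744, -0.4719, -1.6180)
step 3: θ'=-1.3680 (R=-1.0000) → pose (5.8550, -0.2233, -1.3680)
step 4: θ'=-1.3680 (straight) → pose (6.0816, -1.3253, -1.3680)
step 5: θ'=-1.8680 (R=-4.0000) → pose (5.9882, -3.3023, -1.8680)

(5.9882, -3.3023, -1.8680)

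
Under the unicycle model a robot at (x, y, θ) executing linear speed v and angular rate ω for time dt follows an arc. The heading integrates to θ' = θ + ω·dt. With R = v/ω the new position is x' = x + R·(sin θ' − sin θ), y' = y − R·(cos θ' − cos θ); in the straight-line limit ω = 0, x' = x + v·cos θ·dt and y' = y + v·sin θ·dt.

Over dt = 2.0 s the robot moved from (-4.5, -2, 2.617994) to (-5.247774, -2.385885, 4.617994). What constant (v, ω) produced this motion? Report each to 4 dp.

Δθ = 4.617994 − 2.617994 = 2.000000
ω = Δθ/dt = 2.000000/2.0 = 1.0000
R = Δx/(sin θ' − sin θ) = 0.5000
v = R·ω = 0.5000·1.0000 = 0.5000

v = 0.5000, ω = 1.0000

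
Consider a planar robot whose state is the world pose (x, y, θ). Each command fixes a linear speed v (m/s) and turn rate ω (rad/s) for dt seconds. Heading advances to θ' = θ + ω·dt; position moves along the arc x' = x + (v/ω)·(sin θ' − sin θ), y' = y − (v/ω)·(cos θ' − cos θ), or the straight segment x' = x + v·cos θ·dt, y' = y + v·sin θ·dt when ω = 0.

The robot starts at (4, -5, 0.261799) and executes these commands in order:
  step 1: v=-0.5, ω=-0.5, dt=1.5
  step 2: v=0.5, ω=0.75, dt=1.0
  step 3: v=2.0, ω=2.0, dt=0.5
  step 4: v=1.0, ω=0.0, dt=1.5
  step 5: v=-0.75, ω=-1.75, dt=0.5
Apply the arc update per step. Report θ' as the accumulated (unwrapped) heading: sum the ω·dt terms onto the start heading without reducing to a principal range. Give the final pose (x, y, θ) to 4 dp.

(4.6608, -3.1482, 0.3868)

step 1: θ'=-0.4882 (R=1.0000) → pose (3.2721, -4.9173, -0.4882)
step 2: θ'=0.2618 (R=0.6667) → pose (3.7574, -4.9724, 0.2618)
step 3: θ'=1.2618 (R=1.0000) → pose (4.4512, -4.3106, 1.2618)
step 4: θ'=1.2618 (straight) → pose (4.9074, -2.8816, 1.2618)
step 5: θ'=0.3868 (R=0.4286) → pose (4.6608, -3.1482, 0.3868)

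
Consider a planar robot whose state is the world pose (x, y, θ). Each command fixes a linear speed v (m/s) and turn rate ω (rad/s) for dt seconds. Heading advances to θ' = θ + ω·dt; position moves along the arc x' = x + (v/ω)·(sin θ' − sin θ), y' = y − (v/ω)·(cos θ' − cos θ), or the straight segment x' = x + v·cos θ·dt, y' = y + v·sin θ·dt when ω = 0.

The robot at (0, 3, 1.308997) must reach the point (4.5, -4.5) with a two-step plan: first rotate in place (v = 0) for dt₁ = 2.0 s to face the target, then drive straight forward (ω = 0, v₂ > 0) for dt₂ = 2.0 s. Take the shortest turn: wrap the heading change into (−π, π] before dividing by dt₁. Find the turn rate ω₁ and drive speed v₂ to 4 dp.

ω₁ = -1.1697, v₂ = 4.3732

heading to target = atan2(-4.5−3, 4.5−0) = -1.0304
Δθ = wrap(-1.0304 − 1.3090) = -2.3394; ω₁ = Δθ/dt₁ = -1.1697
distance = √((4.5−0)² + (-4.5−3)²) = 8.7464; v₂ = distance/dt₂ = 4.3732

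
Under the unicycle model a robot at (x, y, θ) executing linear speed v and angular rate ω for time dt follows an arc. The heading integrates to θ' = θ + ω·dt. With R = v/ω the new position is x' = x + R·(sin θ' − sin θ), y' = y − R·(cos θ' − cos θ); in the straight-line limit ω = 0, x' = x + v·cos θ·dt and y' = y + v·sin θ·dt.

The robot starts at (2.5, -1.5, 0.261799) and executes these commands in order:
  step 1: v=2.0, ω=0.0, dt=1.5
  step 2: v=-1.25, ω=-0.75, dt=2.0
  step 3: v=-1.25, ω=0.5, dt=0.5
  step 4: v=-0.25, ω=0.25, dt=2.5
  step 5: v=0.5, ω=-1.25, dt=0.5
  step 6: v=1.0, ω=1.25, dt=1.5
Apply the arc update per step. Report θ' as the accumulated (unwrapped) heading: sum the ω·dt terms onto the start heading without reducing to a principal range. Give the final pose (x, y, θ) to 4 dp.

step 1: θ'=0.2618 (straight) → pose (5.3978, -0.7235, 0.2618)
step 2: θ'=-1.2382 (R=1.6667) → pose (3.3911, 0.3422, -1.2382)
step 3: θ'=-0.9882 (R=-2.5000) → pose (3.1157, 0.9014, -0.9882)
step 4: θ'=-0.3632 (R=-1.0000) → pose (2.6359, 1.2860, -0.3632)
step 5: θ'=-0.9882 (R=-0.4000) → pose (2.8278, 1.1322, -0.9882)
step 6: θ'=0.8868 (R=0.8000) → pose (4.1159, 1.0668, 0.8868)

(4.1159, 1.0668, 0.8868)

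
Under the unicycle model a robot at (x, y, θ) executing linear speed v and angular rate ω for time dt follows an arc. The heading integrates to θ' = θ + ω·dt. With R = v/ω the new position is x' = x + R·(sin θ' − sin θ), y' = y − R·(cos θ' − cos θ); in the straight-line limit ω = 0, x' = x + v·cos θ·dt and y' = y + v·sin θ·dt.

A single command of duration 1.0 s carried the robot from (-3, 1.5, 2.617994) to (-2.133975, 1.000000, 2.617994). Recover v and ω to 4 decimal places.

v = -1.0000, ω = 0.0000

Δθ = 2.617994 − 2.617994 = 0.000000
ω = Δθ/dt = 0.000000/1.0 = 0.0000
ω = 0 → v = (Δx·cos θ + Δy·sin θ)/dt = -1.0000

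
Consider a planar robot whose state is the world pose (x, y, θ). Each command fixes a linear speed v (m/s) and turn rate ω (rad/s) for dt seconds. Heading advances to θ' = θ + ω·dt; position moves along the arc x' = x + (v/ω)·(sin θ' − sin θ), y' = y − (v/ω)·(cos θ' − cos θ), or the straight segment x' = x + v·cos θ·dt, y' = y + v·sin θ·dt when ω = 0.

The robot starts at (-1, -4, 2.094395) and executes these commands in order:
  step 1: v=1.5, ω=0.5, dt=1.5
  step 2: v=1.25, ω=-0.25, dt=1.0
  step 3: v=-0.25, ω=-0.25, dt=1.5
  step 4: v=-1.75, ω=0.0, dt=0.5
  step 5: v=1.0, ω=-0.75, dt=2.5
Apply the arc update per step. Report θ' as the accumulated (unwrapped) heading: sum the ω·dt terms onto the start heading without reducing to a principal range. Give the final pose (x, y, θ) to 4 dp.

step 1: θ'=2.8444 (R=3.0000) → pose (-2.7196, -2.6315, 2.8444)
step 2: θ'=2.5944 (R=-5.0000) → pose (-3.8568, -2.1206, 2.5944)
step 3: θ'=2.2194 (R=1.0000) → pose (-3.5802, -2.3706, 2.2194)
step 4: θ'=2.2194 (straight) → pose (-3.0516, -3.0679, 2.2194)
step 5: θ'=0.3444 (R=-1.3333) → pose (-2.4392, -1.0074, 0.3444)

(-2.4392, -1.0074, 0.3444)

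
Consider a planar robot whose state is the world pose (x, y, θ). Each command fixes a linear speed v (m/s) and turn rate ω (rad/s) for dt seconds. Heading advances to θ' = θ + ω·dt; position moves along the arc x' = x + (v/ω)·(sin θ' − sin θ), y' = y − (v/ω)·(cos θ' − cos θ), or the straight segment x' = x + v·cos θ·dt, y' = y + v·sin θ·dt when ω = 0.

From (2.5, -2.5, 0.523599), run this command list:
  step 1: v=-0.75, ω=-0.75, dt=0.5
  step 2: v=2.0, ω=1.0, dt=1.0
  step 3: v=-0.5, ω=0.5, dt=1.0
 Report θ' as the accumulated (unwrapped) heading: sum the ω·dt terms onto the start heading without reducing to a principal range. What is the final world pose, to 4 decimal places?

(3.5915, -1.9520, 1.6486)

step 1: θ'=0.1486 (R=1.0000) → pose (2.1481, -2.6230, 0.1486)
step 2: θ'=1.1486 (R=2.0000) → pose (3.6763, -1.4645, 1.1486)
step 3: θ'=1.6486 (R=-1.0000) → pose (3.5915, -1.9520, 1.6486)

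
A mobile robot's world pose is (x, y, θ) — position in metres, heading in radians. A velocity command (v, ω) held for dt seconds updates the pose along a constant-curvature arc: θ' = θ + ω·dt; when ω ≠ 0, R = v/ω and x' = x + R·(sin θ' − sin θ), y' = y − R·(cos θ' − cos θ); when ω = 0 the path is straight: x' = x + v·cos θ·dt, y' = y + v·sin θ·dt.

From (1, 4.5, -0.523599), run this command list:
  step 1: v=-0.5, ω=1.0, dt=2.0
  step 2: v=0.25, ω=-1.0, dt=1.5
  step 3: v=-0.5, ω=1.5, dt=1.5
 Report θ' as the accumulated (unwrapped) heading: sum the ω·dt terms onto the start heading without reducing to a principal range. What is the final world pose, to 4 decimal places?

step 1: θ'=1.4764 (R=-0.5000) → pose (0.2522, 4.1141, 1.4764)
step 2: θ'=-0.0236 (R=-0.2500) → pose (0.5070, 4.3405, -0.0236)
step 3: θ'=2.2264 (R=-0.3333) → pose (0.2349, 3.8040, 2.2264)

(0.2349, 3.8040, 2.2264)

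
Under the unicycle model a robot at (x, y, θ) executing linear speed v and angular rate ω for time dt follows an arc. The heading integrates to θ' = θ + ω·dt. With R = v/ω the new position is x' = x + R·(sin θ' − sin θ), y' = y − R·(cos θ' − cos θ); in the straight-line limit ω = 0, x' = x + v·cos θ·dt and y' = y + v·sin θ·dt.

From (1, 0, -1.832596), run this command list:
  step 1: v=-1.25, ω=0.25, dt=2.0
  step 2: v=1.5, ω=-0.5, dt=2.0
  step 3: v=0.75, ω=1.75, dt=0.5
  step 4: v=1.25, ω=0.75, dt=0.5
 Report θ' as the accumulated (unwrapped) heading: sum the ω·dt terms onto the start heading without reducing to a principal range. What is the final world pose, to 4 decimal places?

step 1: θ'=-1.3326 (R=-5.0000) → pose (1.0292, 2.4739, -1.3326)
step 2: θ'=-2.3326 (R=-3.0000) → pose (0.2847, -0.3047, -2.3326)
step 3: θ'=-1.4576 (R=0.4286) → pose (0.1690, -0.6489, -1.4576)
step 4: θ'=-1.0826 (R=1.6667) → pose (0.3530, -1.2424, -1.0826)

(0.3530, -1.2424, -1.0826)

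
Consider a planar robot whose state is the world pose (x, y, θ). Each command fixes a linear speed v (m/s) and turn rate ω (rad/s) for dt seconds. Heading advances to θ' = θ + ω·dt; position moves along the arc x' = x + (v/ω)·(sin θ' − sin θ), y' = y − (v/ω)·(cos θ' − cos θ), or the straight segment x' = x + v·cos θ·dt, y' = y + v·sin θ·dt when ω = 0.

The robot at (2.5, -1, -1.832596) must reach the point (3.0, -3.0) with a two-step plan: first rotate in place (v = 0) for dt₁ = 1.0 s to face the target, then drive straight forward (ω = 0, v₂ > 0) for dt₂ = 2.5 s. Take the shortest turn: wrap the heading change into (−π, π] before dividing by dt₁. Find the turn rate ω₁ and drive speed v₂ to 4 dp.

ω₁ = 0.5068, v₂ = 0.8246

heading to target = atan2(-3−-1, 3−2.5) = -1.3258
Δθ = wrap(-1.3258 − -1.8326) = 0.5068; ω₁ = Δθ/dt₁ = 0.5068
distance = √((3−2.5)² + (-3−-1)²) = 2.0616; v₂ = distance/dt₂ = 0.8246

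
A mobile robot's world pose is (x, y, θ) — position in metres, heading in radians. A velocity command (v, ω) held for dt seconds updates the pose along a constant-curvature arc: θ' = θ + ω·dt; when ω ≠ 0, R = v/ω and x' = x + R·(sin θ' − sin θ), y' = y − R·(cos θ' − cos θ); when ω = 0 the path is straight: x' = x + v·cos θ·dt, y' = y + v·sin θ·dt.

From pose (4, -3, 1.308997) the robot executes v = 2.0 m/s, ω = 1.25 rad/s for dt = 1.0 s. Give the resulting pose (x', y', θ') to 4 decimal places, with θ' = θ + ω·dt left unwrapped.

θ' = 1.3090 + 1.25·1.0 = 2.5590
R = v/ω = 2.0/1.25 = 1.6000
x' = 4 + 1.6000·(sin 2.5590 − sin 1.3090) = 3.3348
y' = -3 − 1.6000·(cos 2.5590 − cos 1.3090) = -1.2498

(3.3348, -1.2498, 2.5590)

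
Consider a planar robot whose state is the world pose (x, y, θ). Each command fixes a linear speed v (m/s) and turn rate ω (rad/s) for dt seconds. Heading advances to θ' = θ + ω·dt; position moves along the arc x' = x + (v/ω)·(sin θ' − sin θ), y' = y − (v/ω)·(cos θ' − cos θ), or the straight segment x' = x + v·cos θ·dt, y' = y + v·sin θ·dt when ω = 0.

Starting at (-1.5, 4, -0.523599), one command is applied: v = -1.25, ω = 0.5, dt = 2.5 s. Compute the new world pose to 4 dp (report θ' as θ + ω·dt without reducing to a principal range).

(-4.4105, 3.7039, 0.7264)

θ' = -0.5236 + 0.5·2.5 = 0.7264
R = v/ω = -1.25/0.5 = -2.5000
x' = -1.5 + -2.5000·(sin 0.7264 − sin -0.5236) = -4.4105
y' = 4 − -2.5000·(cos 0.7264 − cos -0.5236) = 3.7039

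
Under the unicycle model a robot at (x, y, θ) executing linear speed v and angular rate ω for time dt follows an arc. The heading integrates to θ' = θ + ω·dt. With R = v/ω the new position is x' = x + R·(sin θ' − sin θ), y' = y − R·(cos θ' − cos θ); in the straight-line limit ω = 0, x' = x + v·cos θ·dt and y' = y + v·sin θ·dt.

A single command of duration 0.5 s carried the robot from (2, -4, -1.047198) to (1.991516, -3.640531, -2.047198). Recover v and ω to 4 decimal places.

v = -0.7500, ω = -2.0000

Δθ = -2.047198 − -1.047198 = -1.000000
ω = Δθ/dt = -1.000000/0.5 = -2.0000
R = −Δy/(cos θ' − cos θ) = 0.3750
v = R·ω = 0.3750·-2.0000 = -0.7500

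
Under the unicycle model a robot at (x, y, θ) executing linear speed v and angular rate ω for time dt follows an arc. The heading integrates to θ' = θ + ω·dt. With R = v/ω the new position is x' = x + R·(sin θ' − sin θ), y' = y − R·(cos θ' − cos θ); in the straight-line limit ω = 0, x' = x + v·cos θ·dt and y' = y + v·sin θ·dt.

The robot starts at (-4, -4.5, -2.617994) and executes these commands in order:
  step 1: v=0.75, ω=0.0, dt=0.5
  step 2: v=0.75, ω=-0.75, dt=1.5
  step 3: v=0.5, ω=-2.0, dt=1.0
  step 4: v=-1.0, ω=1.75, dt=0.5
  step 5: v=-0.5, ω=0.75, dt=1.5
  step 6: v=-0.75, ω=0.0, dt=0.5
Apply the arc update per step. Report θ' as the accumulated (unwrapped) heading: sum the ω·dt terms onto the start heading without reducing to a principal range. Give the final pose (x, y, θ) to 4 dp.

(-5.0577, -5.4922, -3.7430)

step 1: θ'=-2.6180 (straight) → pose (-4.3248, -4.6875, -2.6180)
step 2: θ'=-3.7430 (R=-1.0000) → pose (-5.3906, -4.6460, -3.7430)
step 3: θ'=-5.7430 (R=-0.2500) → pose (-5.3777, -4.2255, -5.7430)
step 4: θ'=-4.8680 (R=-0.5714) → pose (-5.6483, -4.6270, -4.8680)
step 5: θ'=-3.7430 (R=-0.6667) → pose (-5.3669, -5.2800, -3.7430)
step 6: θ'=-3.7430 (straight) → pose (-5.0577, -5.4922, -3.7430)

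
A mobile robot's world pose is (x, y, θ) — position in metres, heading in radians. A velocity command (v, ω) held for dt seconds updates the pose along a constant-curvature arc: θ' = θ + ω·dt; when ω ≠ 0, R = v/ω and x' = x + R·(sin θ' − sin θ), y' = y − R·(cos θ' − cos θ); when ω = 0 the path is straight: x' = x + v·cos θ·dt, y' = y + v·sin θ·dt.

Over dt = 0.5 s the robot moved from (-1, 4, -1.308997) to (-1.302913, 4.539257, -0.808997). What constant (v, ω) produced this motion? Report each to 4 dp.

v = -1.2500, ω = 1.0000

Δθ = -0.808997 − -1.308997 = 0.500000
ω = Δθ/dt = 0.500000/0.5 = 1.0000
R = −Δy/(cos θ' − cos θ) = -1.2500
v = R·ω = -1.2500·1.0000 = -1.2500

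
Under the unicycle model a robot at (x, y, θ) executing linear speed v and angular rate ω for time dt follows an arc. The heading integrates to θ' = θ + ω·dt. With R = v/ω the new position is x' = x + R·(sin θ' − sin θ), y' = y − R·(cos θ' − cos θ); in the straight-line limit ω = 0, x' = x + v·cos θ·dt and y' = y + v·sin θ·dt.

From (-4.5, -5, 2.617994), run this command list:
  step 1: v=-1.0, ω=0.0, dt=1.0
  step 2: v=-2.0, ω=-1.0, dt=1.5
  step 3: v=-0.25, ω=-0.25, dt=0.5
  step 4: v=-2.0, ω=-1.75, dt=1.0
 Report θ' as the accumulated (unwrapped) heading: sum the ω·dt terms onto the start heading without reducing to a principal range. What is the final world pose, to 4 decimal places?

step 1: θ'=2.6180 (straight) → pose (-3.6340, -5.5000, 2.6180)
step 2: θ'=1.1180 (R=2.0000) → pose (-2.8355, -8.1070, 1.1180)
step 3: θ'=0.9930 (R=1.0000) → pose (-2.8971, -8.2157, 0.9930)
step 4: θ'=-0.7570 (R=1.1429) → pose (-4.6393, -8.4222, -0.7570)

(-4.6393, -8.4222, -0.7570)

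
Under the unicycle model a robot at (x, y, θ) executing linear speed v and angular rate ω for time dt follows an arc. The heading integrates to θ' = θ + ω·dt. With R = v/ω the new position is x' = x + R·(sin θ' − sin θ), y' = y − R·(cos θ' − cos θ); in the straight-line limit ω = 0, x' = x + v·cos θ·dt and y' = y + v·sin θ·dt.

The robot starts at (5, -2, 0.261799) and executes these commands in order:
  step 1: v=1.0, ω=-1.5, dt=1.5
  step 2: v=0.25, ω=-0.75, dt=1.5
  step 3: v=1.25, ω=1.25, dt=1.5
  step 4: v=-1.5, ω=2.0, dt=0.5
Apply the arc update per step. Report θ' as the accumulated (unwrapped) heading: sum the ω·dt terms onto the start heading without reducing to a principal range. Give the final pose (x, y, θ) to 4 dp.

(4.0380, -3.9544, -0.2382)

step 1: θ'=-1.9882 (R=-0.6667) → pose (5.7820, -2.9142, -1.9882)
step 2: θ'=-3.1132 (R=-0.3333) → pose (5.4867, -3.1123, -3.1132)
step 3: θ'=-1.2382 (R=1.0000) → pose (4.5699, -4.4384, -1.2382)
step 4: θ'=-0.2382 (R=-0.7500) → pose (4.0380, -3.9544, -0.2382)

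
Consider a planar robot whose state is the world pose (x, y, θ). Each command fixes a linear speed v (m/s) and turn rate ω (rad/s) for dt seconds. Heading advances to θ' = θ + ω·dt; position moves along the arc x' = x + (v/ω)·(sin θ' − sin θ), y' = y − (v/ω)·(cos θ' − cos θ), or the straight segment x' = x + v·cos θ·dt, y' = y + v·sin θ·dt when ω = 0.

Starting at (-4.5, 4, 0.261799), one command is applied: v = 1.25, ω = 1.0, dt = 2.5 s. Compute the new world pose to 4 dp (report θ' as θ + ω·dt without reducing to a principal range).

(-4.3601, 6.3683, 2.7618)

θ' = 0.2618 + 1.0·2.5 = 2.7618
R = v/ω = 1.25/1.0 = 1.2500
x' = -4.5 + 1.2500·(sin 2.7618 − sin 0.2618) = -4.3601
y' = 4 − 1.2500·(cos 2.7618 − cos 0.2618) = 6.3683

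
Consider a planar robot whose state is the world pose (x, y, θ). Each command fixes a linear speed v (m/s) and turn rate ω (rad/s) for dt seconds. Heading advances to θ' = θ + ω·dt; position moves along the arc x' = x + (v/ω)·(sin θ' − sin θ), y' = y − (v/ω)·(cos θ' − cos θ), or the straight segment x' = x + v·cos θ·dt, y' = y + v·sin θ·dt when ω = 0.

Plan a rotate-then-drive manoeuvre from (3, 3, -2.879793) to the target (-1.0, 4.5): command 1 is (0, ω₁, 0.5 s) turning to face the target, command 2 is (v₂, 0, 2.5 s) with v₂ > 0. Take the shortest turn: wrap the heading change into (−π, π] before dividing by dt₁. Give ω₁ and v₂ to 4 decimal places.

ω₁ = -1.2411, v₂ = 1.7088

heading to target = atan2(4.5−3, -1−3) = 2.7828
Δθ = wrap(2.7828 − -2.8798) = -0.6206; ω₁ = Δθ/dt₁ = -1.2411
distance = √((-1−3)² + (4.5−3)²) = 4.2720; v₂ = distance/dt₂ = 1.7088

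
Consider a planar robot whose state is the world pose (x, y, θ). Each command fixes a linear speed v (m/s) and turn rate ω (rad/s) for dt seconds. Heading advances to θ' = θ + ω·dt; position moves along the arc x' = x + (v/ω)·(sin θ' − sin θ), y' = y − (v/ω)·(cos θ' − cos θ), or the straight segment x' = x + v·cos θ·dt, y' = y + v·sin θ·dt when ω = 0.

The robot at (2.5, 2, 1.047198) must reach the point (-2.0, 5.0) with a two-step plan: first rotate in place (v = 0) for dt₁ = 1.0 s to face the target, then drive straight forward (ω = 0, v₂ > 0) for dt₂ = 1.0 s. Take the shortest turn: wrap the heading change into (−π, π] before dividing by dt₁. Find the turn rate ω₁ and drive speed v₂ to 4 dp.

heading to target = atan2(5−2, -2−2.5) = 2.5536
Δθ = wrap(2.5536 − 1.0472) = 1.5064; ω₁ = Δθ/dt₁ = 1.5064
distance = √((-2−2.5)² + (5−2)²) = 5.4083; v₂ = distance/dt₂ = 5.4083

ω₁ = 1.5064, v₂ = 5.4083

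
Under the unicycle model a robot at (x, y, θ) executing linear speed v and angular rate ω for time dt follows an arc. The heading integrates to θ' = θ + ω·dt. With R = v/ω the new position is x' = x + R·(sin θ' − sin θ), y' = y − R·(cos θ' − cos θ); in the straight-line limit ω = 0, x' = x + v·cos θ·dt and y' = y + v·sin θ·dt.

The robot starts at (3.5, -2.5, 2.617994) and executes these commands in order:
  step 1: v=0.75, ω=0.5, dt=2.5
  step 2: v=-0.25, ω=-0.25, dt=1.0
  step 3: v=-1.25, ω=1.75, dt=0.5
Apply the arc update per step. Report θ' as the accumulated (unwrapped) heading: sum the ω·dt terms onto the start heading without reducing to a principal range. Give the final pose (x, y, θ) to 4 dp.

step 1: θ'=3.8680 (R=1.5000) → pose (1.7537, -2.6777, 3.8680)
step 2: θ'=3.6180 (R=1.0000) → pose (1.9593, -2.5366, 3.6180)
step 3: θ'=4.4930 (R=-0.7143) → pose (2.3289, -2.0573, 4.4930)

(2.3289, -2.0573, 4.4930)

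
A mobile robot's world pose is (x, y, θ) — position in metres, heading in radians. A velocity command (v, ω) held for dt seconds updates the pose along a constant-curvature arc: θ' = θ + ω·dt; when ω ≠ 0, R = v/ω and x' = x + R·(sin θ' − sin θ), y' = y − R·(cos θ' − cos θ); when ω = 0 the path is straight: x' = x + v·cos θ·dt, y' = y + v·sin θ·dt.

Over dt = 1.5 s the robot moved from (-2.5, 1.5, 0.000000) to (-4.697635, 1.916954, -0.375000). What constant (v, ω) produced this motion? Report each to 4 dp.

Δθ = -0.375000 − 0.000000 = -0.375000
ω = Δθ/dt = -0.375000/1.5 = -0.2500
R = Δx/(sin θ' − sin θ) = 6.0000
v = R·ω = 6.0000·-0.2500 = -1.5000

v = -1.5000, ω = -0.2500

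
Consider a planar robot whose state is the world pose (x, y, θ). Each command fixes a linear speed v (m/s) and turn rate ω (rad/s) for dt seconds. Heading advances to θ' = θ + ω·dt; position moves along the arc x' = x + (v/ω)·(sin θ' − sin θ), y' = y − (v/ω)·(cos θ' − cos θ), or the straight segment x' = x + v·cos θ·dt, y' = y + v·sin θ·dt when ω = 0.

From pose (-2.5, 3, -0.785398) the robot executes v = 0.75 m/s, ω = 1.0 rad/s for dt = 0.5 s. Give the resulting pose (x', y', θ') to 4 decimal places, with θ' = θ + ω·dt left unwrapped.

θ' = -0.7854 + 1.0·0.5 = -0.2854
R = v/ω = 0.75/1.0 = 0.7500
x' = -2.5 + 0.7500·(sin -0.2854 − sin -0.7854) = -2.1808
y' = 3 − 0.7500·(cos -0.2854 − cos -0.7854) = 2.8107

(-2.1808, 2.8107, -0.2854)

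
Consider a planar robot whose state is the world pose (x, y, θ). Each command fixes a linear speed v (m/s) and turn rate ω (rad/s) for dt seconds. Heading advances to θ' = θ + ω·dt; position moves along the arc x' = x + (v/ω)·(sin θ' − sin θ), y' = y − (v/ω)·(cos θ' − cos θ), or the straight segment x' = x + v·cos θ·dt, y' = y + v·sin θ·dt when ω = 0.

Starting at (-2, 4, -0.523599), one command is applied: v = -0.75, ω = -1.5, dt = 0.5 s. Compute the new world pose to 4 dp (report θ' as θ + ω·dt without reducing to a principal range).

θ' = -0.5236 + -1.5·0.5 = -1.2736
R = v/ω = -0.75/-1.5 = 0.5000
x' = -2 + 0.5000·(sin -1.2736 − sin -0.5236) = -2.2281
y' = 4 − 0.5000·(cos -1.2736 − cos -0.5236) = 4.2866

(-2.2281, 4.2866, -1.2736)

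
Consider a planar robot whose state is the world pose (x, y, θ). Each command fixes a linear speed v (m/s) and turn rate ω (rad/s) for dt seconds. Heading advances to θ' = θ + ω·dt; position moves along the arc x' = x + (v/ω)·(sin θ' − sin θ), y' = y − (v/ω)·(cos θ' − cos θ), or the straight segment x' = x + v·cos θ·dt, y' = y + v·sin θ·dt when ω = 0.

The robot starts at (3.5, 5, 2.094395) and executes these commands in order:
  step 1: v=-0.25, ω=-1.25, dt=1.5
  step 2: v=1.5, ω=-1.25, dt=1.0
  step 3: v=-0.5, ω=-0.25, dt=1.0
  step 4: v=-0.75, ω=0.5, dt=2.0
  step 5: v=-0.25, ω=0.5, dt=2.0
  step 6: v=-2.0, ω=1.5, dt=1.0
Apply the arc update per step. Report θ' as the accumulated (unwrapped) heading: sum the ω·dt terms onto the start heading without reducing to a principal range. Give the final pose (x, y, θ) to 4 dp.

(2.7857, 3.7065, 2.2194)

step 1: θ'=0.2194 (R=0.2000) → pose (3.3703, 4.7048, 0.2194)
step 2: θ'=-1.0306 (R=-1.2000) → pose (4.6606, 4.1507, -1.0306)
step 3: θ'=-1.2806 (R=2.0000) → pose (4.4595, 4.6070, -1.2806)
step 4: θ'=-0.2806 (R=-1.5000) → pose (3.4376, 5.6192, -0.2806)
step 5: θ'=0.7194 (R=-0.5000) → pose (2.9697, 5.5148, 0.7194)
step 6: θ'=2.2194 (R=-1.3333) → pose (2.7857, 3.7065, 2.2194)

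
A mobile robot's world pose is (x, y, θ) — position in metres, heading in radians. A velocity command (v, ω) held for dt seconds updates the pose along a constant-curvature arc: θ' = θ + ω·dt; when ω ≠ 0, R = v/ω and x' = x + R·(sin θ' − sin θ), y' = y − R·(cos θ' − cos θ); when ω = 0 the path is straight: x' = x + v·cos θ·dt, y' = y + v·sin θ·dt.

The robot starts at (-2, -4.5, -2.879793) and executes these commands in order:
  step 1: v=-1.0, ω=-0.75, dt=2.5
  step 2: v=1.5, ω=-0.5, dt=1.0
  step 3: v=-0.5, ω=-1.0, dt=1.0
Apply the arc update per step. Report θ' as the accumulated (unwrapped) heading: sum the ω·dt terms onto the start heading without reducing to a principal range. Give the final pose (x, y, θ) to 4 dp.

step 1: θ'=-4.7548 (R=1.3333) → pose (-0.3228, -5.8444, -4.7548)
step 2: θ'=-5.2548 (R=-3.0000) → pose (0.1051, -4.4230, -5.2548)
step 3: θ'=-6.2548 (R=0.5000) → pose (-0.3089, -4.6647, -6.2548)

(-0.3089, -4.6647, -6.2548)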